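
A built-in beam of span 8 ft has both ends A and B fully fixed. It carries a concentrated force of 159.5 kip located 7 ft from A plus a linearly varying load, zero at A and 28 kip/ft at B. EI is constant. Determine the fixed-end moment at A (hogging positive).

M_A = 77.18 kip·ft

Take the two fixed-end moments M_A, M_B as redundants; the released structure is the simple span AB.
On the primary (simply-supported) span, the end slopes from the loading are:
  at A: point load 159.5 at a = 7: Pab(L + b)/(6LEI) = 209.3/EI
  at B: point load 159.5 at a = 7: Pab(L + a)/(6LEI) = 348.9/EI
  at A: triangular load, peak 28: 7w₀L³/(360EI) = 278.8/EI
  at B: triangular load, peak 28: w₀L³/(45EI) = 318.6/EI
  θ_A0 = 488.1/EI,  θ_B0 = 667.5/EI
Flexibility coefficients: a unit moment at one end gives L/(3EI) there and L/(6EI) at the far end, so f₁₁ = f₂₂ = 2.667/EI and f₁₂ = f₂₁ = 1.333/EI.
Compatibility — zero rotation at each built-in end:
  2.667 M_A + 1.333 M_B = 488.1
  1.333 M_A + 2.667 M_B = 667.5
Solving the pair gives M_A = 77.18 kip·ft and M_B = 211.7 kip·ft (hogging).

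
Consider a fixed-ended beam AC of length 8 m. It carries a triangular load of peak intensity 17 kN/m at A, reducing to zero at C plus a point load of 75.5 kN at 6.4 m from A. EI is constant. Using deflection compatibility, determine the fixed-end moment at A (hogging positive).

M_A = 73.73 kN·m

Release both end moments; the primary structure is a simply-supported span AC with redundants M_A and M_C.
On the primary (simply-supported) span, the end slopes from the loading are:
  at A: triangular load, peak 17: w₀L³/(45EI) = 193.4/EI
  at C: triangular load, peak 17: 7w₀L³/(360EI) = 169.2/EI
  at A: point load 75.5 at a = 6.4: Pab(L + b)/(6LEI) = 154.6/EI
  at C: point load 75.5 at a = 6.4: Pab(L + a)/(6LEI) = 231.9/EI
  θ_A0 = 348/EI,  θ_C0 = 401.2/EI
Flexibility coefficients: a unit moment at one end gives L/(3EI) there and L/(6EI) at the far end, so f₁₁ = f₂₂ = 2.667/EI and f₁₂ = f₂₁ = 1.333/EI.
Compatibility — zero rotation at each built-in end:
  2.667 M_A + 1.333 M_C = 348
  1.333 M_A + 2.667 M_C = 401.2
Solving the pair gives M_A = 73.73 kN·m and M_C = 113.6 kN·m (hogging).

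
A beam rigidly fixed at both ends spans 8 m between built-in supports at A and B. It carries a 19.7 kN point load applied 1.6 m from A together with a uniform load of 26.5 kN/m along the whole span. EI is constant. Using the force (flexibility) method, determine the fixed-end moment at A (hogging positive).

M_A = 161.5 kN·m

Release both end moments; the primary structure is a simply-supported span AB with redundants M_A and M_B.
End rotations of the released simple span under the applied load (×1/EI):
  at A: point load 19.7 at a = 1.6: Pab(L + b)/(6LEI) = 60.52/EI
  at B: point load 19.7 at a = 1.6: Pab(L + a)/(6LEI) = 40.35/EI
  at A: UDL 26.5: wL³/(24EI) = 565.3/EI
  at B: UDL 26.5: wL³/(24EI) = 565.3/EI
  θ_A0 = 625.9/EI,  θ_B0 = 605.7/EI
Flexibility coefficients: a unit moment at one end gives L/(3EI) there and L/(6EI) at the far end, so f₁₁ = f₂₂ = 2.667/EI and f₁₂ = f₂₁ = 1.333/EI.
Compatibility — zero rotation at each built-in end:
  2.667 M_A + 1.333 M_B = 625.9
  1.333 M_A + 2.667 M_B = 605.7
Solving the pair gives M_A = 161.5 kN·m and M_B = 146.4 kN·m (hogging).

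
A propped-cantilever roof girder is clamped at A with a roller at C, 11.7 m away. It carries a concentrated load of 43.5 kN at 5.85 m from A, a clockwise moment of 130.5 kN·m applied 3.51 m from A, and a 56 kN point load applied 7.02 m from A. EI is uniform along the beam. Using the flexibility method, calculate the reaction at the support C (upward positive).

R_C = 46.32 kN

Choose R_C as the redundant. The primary structure is the cantilever fixed at A.
Primary-structure tip deflection at C by superposition:
  point load 43.5 at a = 5.85: Pa²(3L − a)/(6EI) = 7257/EI
  clockwise couple 130.5 at a = 3.51: M₀a(2L − a)/(2EI) = 4555/EI
  point load 56 at a = 7.02: Pa²(3L − a)/(6EI) = 12915/EI
  δ_0 = 24728/EI
Flexibility coefficient — unit upward force at C: δ_{CC} = L³/(3EI) = 533.9/EI.
Compatibility at C: δ_0 − R_C·δ_{CC} = 0, so R_C = 24728/533.9 = 46.32 kN.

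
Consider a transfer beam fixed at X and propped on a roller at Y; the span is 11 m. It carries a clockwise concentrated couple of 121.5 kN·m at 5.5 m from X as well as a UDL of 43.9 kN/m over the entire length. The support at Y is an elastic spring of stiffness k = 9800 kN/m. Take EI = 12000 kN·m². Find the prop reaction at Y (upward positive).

R_Y = 193 kN

Release the roller at Y. Primary structure: cantilever fixed at X.
Free-end deflection of the primary structure under the applied loading (downward +):
  clockwise couple 121.5 at a = 5.5: M₀a(2L − a)/(2EI) = 5513/EI
  UDL 43.9: wL⁴/(8EI) = 80342/EI
  δ_0 = 85856/EI
Flexibility coefficient — unit upward force at Y: δ_{YY} = L³/(3EI) = 443.7/EI.
With EI = 12000 kN·m²: δ_0 = 7.1546 m and δ_{YY} = 0.036972 m/kN.
Compatibility — the spring shortens by R_Y/k under the reaction it provides: δ_0 − R_Y·δ_{YY} = R_Y/k. With 1/k = 0.000102 m/kN, R_Y = δ_0 / (δ_{YY} + 1/k) = 7.1546 / (0.036972 + 0.000102) = 193 kN.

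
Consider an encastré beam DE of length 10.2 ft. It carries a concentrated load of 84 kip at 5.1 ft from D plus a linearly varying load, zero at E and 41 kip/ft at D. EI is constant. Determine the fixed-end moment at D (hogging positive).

M_D = 320.4 kip·ft

Release both end moments; the primary structure is a simply-supported span DE with redundants M_D and M_E.
On the primary (simply-supported) span, the end slopes from the loading are:
  at D: point load 84 at a = 5.1: Pab(L + b)/(6LEI) = 546.2/EI
  at E: point load 84 at a = 5.1: Pab(L + a)/(6LEI) = 546.2/EI
  at D: triangular load, peak 41: w₀L³/(45EI) = 966.9/EI
  at E: triangular load, peak 41: 7w₀L³/(360EI) = 846/EI
  θ_D0 = 1513/EI,  θ_E0 = 1392/EI
Flexibility coefficients: a unit moment at one end gives L/(3EI) there and L/(6EI) at the far end, so f₁₁ = f₂₂ = 3.4/EI and f₁₂ = f₂₁ = 1.7/EI.
Compatibility — zero rotation at each built-in end:
  3.4 M_D + 1.7 M_E = 1513
  1.7 M_D + 3.4 M_E = 1392
Solving the pair gives M_D = 320.4 kip·ft and M_E = 249.3 kip·ft (hogging).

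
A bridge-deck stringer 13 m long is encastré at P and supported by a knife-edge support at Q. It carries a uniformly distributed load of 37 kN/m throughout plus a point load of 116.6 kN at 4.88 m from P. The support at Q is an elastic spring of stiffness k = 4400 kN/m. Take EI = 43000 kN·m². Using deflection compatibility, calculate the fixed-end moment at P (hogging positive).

Take the reaction at Q as the redundant and release it; the primary structure is a cantilever fixed at P.
Free-end deflection of the primary structure under the applied loading (downward +):
  UDL 37: wL⁴/(8EI) = 132095/EI
  point load 116.6 at a = 4.88: Pa²(3L − a)/(6EI) = 15791/EI
  δ_0 = 147885/EI
Tip deflection under a unit load at Q: L³/(3EI) = 732.3/EI.
With EI = 43000 kN·m²: δ_0 = 3.4392 m and δ_{QQ} = 0.017031 m/kN.
Compatibility — the spring shortens by R_Q/k under the reaction it provides: δ_0 − R_Q·δ_{QQ} = R_Q/k. With 1/k = 0.000227 m/kN, R_Q = δ_0 / (δ_{QQ} + 1/k) = 3.4392 / (0.017031 + 0.000227) = 199.3 kN.
Moment equilibrium about P: M_P = Σ(load moments about P) − R_Q·L = 3696 − 199.3×13 = 1105 kN·m.

M_P = 1105 kN·m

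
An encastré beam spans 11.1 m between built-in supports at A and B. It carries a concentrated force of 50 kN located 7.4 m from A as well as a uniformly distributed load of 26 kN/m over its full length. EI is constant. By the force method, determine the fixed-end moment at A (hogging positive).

M_A = 308.1 kN·m

Take the two fixed-end moments M_A, M_B as redundants; the released structure is the simple span AB.
End rotations of the released simple span under the applied load (×1/EI):
  at A: point load 50 at a = 7.4: Pab(L + b)/(6LEI) = 304.2/EI
  at B: point load 50 at a = 7.4: Pab(L + a)/(6LEI) = 380.3/EI
  at A: UDL 26: wL³/(24EI) = 1482/EI
  at B: UDL 26: wL³/(24EI) = 1482/EI
  θ_A0 = 1786/EI,  θ_B0 = 1862/EI
Flexibility coefficients: a unit moment at one end gives L/(3EI) there and L/(6EI) at the far end, so f₁₁ = f₂₂ = 3.7/EI and f₁₂ = f₂₁ = 1.85/EI.
Compatibility — zero rotation at each built-in end:
  3.7 M_A + 1.85 M_B = 1786
  1.85 M_A + 3.7 M_B = 1862
Solving the pair gives M_A = 308.1 kN·m and M_B = 349.2 kN·m (hogging).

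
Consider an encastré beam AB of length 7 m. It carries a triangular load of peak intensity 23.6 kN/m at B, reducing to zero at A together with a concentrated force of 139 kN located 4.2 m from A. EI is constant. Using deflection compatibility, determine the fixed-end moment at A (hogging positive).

Release both end moments; the primary structure is a simply-supported span AB with redundants M_A and M_B.
On the primary (simply-supported) span, the end slopes from the loading are:
  at A: triangular load, peak 23.6: 7w₀L³/(360EI) = 157.4/EI
  at B: triangular load, peak 23.6: w₀L³/(45EI) = 179.9/EI
  at A: point load 139 at a = 4.2: Pab(L + b)/(6LEI) = 381.4/EI
  at B: point load 139 at a = 4.2: Pab(L + a)/(6LEI) = 435.9/EI
  θ_A0 = 538.8/EI,  θ_B0 = 615.8/EI
Flexibility coefficients: a unit moment at one end gives L/(3EI) there and L/(6EI) at the far end, so f₁₁ = f₂₂ = 2.333/EI and f₁₂ = f₂₁ = 1.167/EI.
Compatibility — zero rotation at each built-in end:
  2.333 M_A + 1.167 M_B = 538.8
  1.167 M_A + 2.333 M_B = 615.8
Solving the pair gives M_A = 132 kN·m and M_B = 197.9 kN·m (hogging).

M_A = 132 kN·m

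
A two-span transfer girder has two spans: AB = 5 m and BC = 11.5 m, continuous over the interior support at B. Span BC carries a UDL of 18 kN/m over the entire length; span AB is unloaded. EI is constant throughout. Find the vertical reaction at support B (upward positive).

R_B = 163 kN

Release continuity at B by inserting a hinge; the redundant is the internal moment M_B. The primary structure is two simply-supported spans AB and BC.
Rotations at B on the released spans (each span's end-slope, ×1/EI):
  span BC: UDL 18: wL³/(24EI) = 1141/EI
  relative rotation θ_0 = (0 + 1141)/EI = 1141/EI
A unit hogging moment at B produces rotation L₁/(3EI) + L₂/(3EI) = 5.5/EI.
Compatibility: M_B·(L₁+L₂)/(3EI) = θ_0, giving M_B = 207.4 kN·m (hogging).
Span AB, ΣM about A with M_B applied at B: R_B^{AB}·5 = 0 + 207.4, so R_B^{AB} = 41.48 kN and R_A = 0 − 41.48 = -41.48 kN.
Span BC, ΣM about C: R_B^{BC}·11.5 = 1190 + 207.4, so R_B^{BC} = 121.5 kN and R_C = 207 − 121.5 = 85.47 kN.
R_B = 41.48 + 121.5 = 163 kN.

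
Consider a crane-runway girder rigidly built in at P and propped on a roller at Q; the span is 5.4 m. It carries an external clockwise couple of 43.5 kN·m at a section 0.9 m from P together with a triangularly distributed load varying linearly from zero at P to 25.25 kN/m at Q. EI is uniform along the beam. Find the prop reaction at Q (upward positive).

Remove the prop at Q; the released (primary) structure is a cantilever built in at P.
Primary-structure tip deflection at Q by superposition:
  clockwise couple 43.5 at a = 0.9: M₀a(2L − a)/(2EI) = 193.8/EI
  triangular load, peak 25.25 at the free end: 11w₀L⁴/(120EI) = 1968/EI
  δ_0 = 2162/EI
Tip deflection under a unit load at Q: L³/(3EI) = 52.49/EI.
The prop prevents deflection at Q: R_Q = δ_0/δ_{QQ} = 2162/52.49 = 41.19 kN.

R_Q = 41.19 kN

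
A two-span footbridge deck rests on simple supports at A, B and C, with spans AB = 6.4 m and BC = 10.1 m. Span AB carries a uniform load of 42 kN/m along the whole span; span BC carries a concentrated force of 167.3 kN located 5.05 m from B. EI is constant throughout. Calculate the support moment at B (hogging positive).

M_B = 277.3 kN·m

Release continuity at B by inserting a hinge; the redundant is the internal moment M_B. The primary structure is two simply-supported spans AB and BC.
End slopes at the hinge B, treating each span as simply supported:
  span AB: UDL 42: wL³/(24EI) = 458.8/EI
  span BC: point load 167.3 at a = 5.05: Pab(L + b)/(6LEI) = 1067/EI
  relative rotation θ_0 = (458.8 + 1067)/EI = 1525/EI
A unit hogging moment at B produces rotation L₁/(3EI) + L₂/(3EI) = 5.5/EI.
Compatibility: M_B·(L₁+L₂)/(3EI) = θ_0, giving M_B = 277.3 kN·m (hogging).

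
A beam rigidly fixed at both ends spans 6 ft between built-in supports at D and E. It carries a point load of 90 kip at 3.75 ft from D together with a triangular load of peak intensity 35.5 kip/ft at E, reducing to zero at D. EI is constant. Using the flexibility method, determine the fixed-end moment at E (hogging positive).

M_E = 143 kip·ft

Take the two fixed-end moments M_D, M_E as redundants; the released structure is the simple span DE.
On the primary (simply-supported) span, the end slopes from the loading are:
  at D: point load 90 at a = 3.75: Pab(L + b)/(6LEI) = 174/EI
  at E: point load 90 at a = 3.75: Pab(L + a)/(6LEI) = 205.7/EI
  at D: triangular load, peak 35.5: 7w₀L³/(360EI) = 149.1/EI
  at E: triangular load, peak 35.5: w₀L³/(45EI) = 170.4/EI
  θ_D0 = 323.1/EI,  θ_E0 = 376.1/EI
Flexibility coefficients: a unit moment at one end gives L/(3EI) there and L/(6EI) at the far end, so f₁₁ = f₂₂ = 2/EI and f₁₂ = f₂₁ = 1/EI.
Compatibility — zero rotation at each built-in end:
  2 M_D + 1 M_E = 323.1
  1 M_D + 2 M_E = 376.1
Solving the pair gives M_D = 90.06 kip·ft and M_E = 143 kip·ft (hogging).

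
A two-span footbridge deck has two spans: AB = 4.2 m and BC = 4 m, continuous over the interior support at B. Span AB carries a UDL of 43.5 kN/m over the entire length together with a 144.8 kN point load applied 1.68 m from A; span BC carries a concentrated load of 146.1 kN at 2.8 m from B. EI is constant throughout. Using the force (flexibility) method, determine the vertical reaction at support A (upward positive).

R_A = 144.8 kN

Release continuity at B by inserting a hinge; the redundant is the internal moment M_B. The primary structure is two simply-supported spans AB and BC.
Rotations at B on the released spans (each span's end-slope, ×1/EI):
  span AB: UDL 43.5: wL³/(24EI) = 134.3/EI
  span AB: point load 144.8 at a = 1.68: Pab(L + a)/(6LEI) = 143/EI
  span BC: point load 146.1 at a = 2.8: Pab(L + b)/(6LEI) = 106.4/EI
  relative rotation θ_0 = (277.3 + 106.4)/EI = 383.7/EI
A unit hogging moment at B produces rotation L₁/(3EI) + L₂/(3EI) = 2.733/EI.
Slope continuity at B: θ_0 = M_B·2.733/EI, so M_B = 383.7/2.733 = 140.4 kN·m (hogging).
Span AB, ΣM about A with M_B applied at B: R_B^{AB}·4.2 = 626.9 + 140.4, so R_B^{AB} = 182.7 kN and R_A = 327.5 − 182.7 = 144.8 kN.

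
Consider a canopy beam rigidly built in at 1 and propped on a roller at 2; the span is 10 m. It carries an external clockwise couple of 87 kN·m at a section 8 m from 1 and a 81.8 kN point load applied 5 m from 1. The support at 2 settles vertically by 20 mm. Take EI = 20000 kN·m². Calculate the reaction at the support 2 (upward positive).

R_2 = 36.89 kN

Choose R_2 as the redundant. The primary structure is the cantilever fixed at 1.
Downward deflection at the released point 2 due to the loads:
  clockwise couple 87 at a = 8: M₀a(2L − a)/(2EI) = 4176/EI
  point load 81.8 at a = 5: Pa²(3L − a)/(6EI) = 8521/EI
  δ_0 = 12697/EI
Tip deflection under a unit load at 2: L³/(3EI) = 333.3/EI.
With EI = 20000 kN·m²: δ_0 = 0.63484 m and δ_{22} = 0.016667 m/kN.
Compatibility — the beam at 2 must follow the support down by 0.02 m: δ_0 − R_2·δ_{22} = 0.02, so R_2 = (0.63484 − 0.02)/0.016667 = 36.89 kN.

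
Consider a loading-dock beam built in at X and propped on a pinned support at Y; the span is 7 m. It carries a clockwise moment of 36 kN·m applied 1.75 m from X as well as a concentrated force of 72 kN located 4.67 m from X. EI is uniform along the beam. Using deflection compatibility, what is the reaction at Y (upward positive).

Remove the prop at Y; the released (primary) structure is a cantilever built in at X.
Free-end deflection of the primary structure under the applied loading (downward +):
  clockwise couple 36 at a = 1.75: M₀a(2L − a)/(2EI) = 385.9/EI
  point load 72 at a = 4.67: Pa²(3L − a)/(6EI) = 4274/EI
  δ_0 = 4660/EI
Flexibility coefficient — unit upward force at Y: δ_{YY} = L³/(3EI) = 114.3/EI.
The prop prevents deflection at Y: R_Y = δ_0/δ_{YY} = 4660/114.3 = 40.75 kN.

R_Y = 40.75 kN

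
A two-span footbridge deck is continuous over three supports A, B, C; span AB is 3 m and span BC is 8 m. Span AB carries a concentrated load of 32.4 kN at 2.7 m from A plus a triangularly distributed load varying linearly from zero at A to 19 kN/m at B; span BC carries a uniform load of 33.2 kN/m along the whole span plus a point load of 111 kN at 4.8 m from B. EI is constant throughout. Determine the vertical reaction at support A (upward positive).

R_A = -89.61 kN

Take M_B as the redundant. Released structure: two simple spans AB and BC with a hinge at B.
Discontinuity in slope at B on the released structure — sum the simple-span end rotations:
  span AB: point load 32.4 at a = 2.7: Pab(L + a)/(6LEI) = 8.311/EI
  span AB: triangular load, peak 19: w₀L³/(45EI) = 11.4/EI
  span BC: UDL 33.2: wL³/(24EI) = 708.3/EI
  span BC: point load 111 at a = 4.8: Pab(L + b)/(6LEI) = 397.8/EI
  relative rotation θ_0 = (19.71 + 1106)/EI = 1126/EI
A unit hogging moment at B produces rotation L₁/(3EI) + L₂/(3EI) = 3.667/EI.
Compatibility: M_B·(L₁+L₂)/(3EI) = θ_0, giving M_B = 307 kN·m (hogging).
Span AB, ΣM about A with M_B applied at B: R_B^{AB}·3 = 144.5 + 307, so R_B^{AB} = 150.5 kN and R_A = 60.9 − 150.5 = -89.61 kN.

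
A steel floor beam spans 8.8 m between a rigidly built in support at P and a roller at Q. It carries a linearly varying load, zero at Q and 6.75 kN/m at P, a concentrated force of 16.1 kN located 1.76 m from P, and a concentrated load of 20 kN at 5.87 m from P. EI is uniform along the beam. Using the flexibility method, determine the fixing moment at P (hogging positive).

Release the roller at Q. Primary structure: cantilever fixed at P.
Free-end deflection of the primary structure under the applied loading (downward +):
  triangular load, peak 6.75 at the fixed end: w₀L⁴/(30EI) = 1349/EI
  point load 16.1 at a = 1.76: Pa²(3L − a)/(6EI) = 204.8/EI
  point load 20 at a = 5.87: Pa²(3L − a)/(6EI) = 2358/EI
  δ_0 = 3912/EI
Flexibility coefficient — unit upward force at Q: δ_{QQ} = L³/(3EI) = 227.2/EI.
Compatibility at Q: δ_0 − R_Q·δ_{QQ} = 0, so R_Q = 3912/227.2 = 17.22 kN.
Moment equilibrium about P: M_P = Σ(load moments about P) − R_Q·L = 232.9 − 17.22×8.8 = 81.3 kN·m.

M_P = 81.3 kN·m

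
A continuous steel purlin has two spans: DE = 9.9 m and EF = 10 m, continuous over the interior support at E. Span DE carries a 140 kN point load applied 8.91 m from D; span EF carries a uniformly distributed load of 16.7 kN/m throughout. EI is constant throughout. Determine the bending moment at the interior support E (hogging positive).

Insert a hinge at E; M_E is the redundant, and each span becomes simply supported.
Discontinuity in slope at E on the released structure — sum the simple-span end rotations:
  span DE: point load 140 at a = 8.91: Pab(L + a)/(6LEI) = 391.1/EI
  span EF: UDL 16.7: wL³/(24EI) = 695.8/EI
  relative rotation θ_0 = (391.1 + 695.8)/EI = 1087/EI
A unit hogging moment at E produces rotation L₁/(3EI) + L₂/(3EI) = 6.633/EI.
Slope continuity at E: θ_0 = M_E·6.633/EI, so M_E = 1087/6.633 = 163.9 kN·m (hogging).

M_E = 163.9 kN·m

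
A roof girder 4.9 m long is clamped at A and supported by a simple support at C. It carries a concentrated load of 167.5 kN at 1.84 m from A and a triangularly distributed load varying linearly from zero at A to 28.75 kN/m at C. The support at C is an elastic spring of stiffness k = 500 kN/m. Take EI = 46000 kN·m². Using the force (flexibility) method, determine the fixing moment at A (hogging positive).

Remove the prop at C; the released (primary) structure is a cantilever built in at A.
Deflection at C on the released cantilever, summing each load's contribution:
  point load 167.5 at a = 1.84: Pa²(3L − a)/(6EI) = 1215/EI
  triangular load, peak 28.75 at the free end: 11w₀L⁴/(120EI) = 1519/EI
  δ_0 = 2735/EI
Tip deflection under a unit load at C: L³/(3EI) = 39.22/EI.
With EI = 46000 kN·m²: δ_0 = 0.059451 m and δ_{CC} = 0.000853 m/kN.
Compatibility — the spring shortens by R_C/k under the reaction it provides: δ_0 − R_C·δ_{CC} = R_C/k. With 1/k = 0.002 m/kN, R_C = δ_0 / (δ_{CC} + 1/k) = 0.059451 / (0.000853 + 0.002) = 20.84 kN.
Moment equilibrium about A: M_A = Σ(load moments about A) − R_C·L = 538.3 − 20.84×4.9 = 436.2 kN·m.

M_A = 436.2 kN·m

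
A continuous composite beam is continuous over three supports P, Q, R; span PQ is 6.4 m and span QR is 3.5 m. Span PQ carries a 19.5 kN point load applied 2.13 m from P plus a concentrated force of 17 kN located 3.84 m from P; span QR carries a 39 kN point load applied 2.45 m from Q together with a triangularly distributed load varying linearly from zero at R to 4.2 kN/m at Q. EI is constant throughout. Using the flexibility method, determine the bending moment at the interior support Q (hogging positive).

Insert a hinge at Q; M_Q is the redundant, and each span becomes simply supported.
Rotations at Q on the released spans (each span's end-slope, ×1/EI):
  span PQ: point load 19.5 at a = 2.13: Pab(L + a)/(6LEI) = 39.4/EI
  span PQ: point load 17 at a = 3.84: Pab(L + a)/(6LEI) = 44.56/EI
  span QR: point load 39 at a = 2.45: Pab(L + b)/(6LEI) = 21.74/EI
  span QR: triangular load, peak 4.2: w₀L³/(45EI) = 4.002/EI
  relative rotation θ_0 = (83.96 + 25.74)/EI = 109.7/EI
A unit hogging moment at Q produces rotation L₁/(3EI) + L₂/(3EI) = 3.3/EI.
Compatibility: M_Q·(L₁+L₂)/(3EI) = θ_0, giving M_Q = 33.24 kN·m (hogging).

M_Q = 33.24 kN·m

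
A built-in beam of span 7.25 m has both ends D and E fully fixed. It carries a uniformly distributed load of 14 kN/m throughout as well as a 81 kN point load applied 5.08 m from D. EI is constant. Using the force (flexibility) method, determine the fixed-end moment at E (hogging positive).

M_E = 147.6 kN·m

Release both end moments; the primary structure is a simply-supported span DE with redundants M_D and M_E.
Simple-span end rotations at D and E under the given loads:
  at D: UDL 14: wL³/(24EI) = 222.3/EI
  at E: UDL 14: wL³/(24EI) = 222.3/EI
  at D: point load 81 at a = 5.08: Pab(L + b)/(6LEI) = 193.4/EI
  at E: point load 81 at a = 5.08: Pab(L + a)/(6LEI) = 253.1/EI
  θ_D0 = 415.7/EI,  θ_E0 = 475.4/EI
Flexibility coefficients: a unit moment at one end gives L/(3EI) there and L/(6EI) at the far end, so f₁₁ = f₂₂ = 2.417/EI and f₁₂ = f₂₁ = 1.208/EI.
Compatibility — zero rotation at each built-in end:
  2.417 M_D + 1.208 M_E = 415.7
  1.208 M_D + 2.417 M_E = 475.4
Solving the pair gives M_D = 98.19 kN·m and M_E = 147.6 kN·m (hogging).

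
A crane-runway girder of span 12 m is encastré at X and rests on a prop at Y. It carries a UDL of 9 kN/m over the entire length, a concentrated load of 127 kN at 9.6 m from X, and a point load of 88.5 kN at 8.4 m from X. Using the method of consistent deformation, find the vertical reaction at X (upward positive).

R_X = 143.7 kN

Take the reaction at Y as the redundant and release it; the primary structure is a cantilever fixed at X.
Primary-structure tip deflection at Y by superposition:
  UDL 9: wL⁴/(8EI) = 23328/EI
  point load 127 at a = 9.6: Pa²(3L − a)/(6EI) = 51499/EI
  point load 88.5 at a = 8.4: Pa²(3L − a)/(6EI) = 28725/EI
  δ_0 = 103552/EI
Tip deflection under a unit load at Y: L³/(3EI) = 576/EI.
Compatibility at Y: δ_0 − R_Y·δ_{YY} = 0, so R_Y = 103552/576 = 179.8 kN.
Vertical equilibrium: R_X = ΣP − R_Y = 323.5 − 179.8 = 143.7 kN.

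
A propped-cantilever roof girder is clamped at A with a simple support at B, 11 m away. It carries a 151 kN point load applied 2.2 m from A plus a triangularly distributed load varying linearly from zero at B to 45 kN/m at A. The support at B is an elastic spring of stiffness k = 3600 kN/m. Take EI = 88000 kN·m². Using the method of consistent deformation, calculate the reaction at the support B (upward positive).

Take the reaction at B as the redundant and release it; the primary structure is a cantilever fixed at A.
Downward deflection at the released point B due to the loads:
  point load 151 at a = 2.2: Pa²(3L − a)/(6EI) = 3752/EI
  triangular load, peak 45 at the fixed end: w₀L⁴/(30EI) = 21962/EI
  δ_0 = 25713/EI
Flexibility coefficient — unit upward force at B: δ_{BB} = L³/(3EI) = 443.7/EI.
With EI = 88000 kN·m²: δ_0 = 0.29219 m and δ_{BB} = 0.005042 m/kN.
Compatibility — the spring shortens by R_B/k under the reaction it provides: δ_0 − R_B·δ_{BB} = R_B/k. With 1/k = 0.000278 m/kN, R_B = δ_0 / (δ_{BB} + 1/k) = 0.29219 / (0.005042 + 0.000278) = 54.93 kN.

R_B = 54.93 kN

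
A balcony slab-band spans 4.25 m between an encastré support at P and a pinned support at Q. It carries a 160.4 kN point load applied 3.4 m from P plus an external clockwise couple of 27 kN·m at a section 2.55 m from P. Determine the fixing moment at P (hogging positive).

M_P = 58.42 kN·m

Choose R_Q as the redundant. The primary structure is the cantilever fixed at P.
Downward deflection at the released point Q due to the loads:
  point load 160.4 at a = 3.4: Pa²(3L − a)/(6EI) = 2889/EI
  clockwise couple 27 at a = 2.55: M₀a(2L − a)/(2EI) = 204.8/EI
  δ_0 = 3094/EI
Tip deflection under a unit load at Q: L³/(3EI) = 25.59/EI.
The prop prevents deflection at Q: R_Q = δ_0/δ_{QQ} = 3094/25.59 = 120.9 kN.
Moment equilibrium about P: M_P = Σ(load moments about P) − R_Q·L = 572.4 − 120.9×4.25 = 58.42 kN·m.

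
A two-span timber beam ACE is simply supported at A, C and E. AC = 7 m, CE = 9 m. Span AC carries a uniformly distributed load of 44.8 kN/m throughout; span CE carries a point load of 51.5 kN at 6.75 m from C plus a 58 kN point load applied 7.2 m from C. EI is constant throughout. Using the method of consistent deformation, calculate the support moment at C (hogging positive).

M_C = 178.8 kN·m

Insert a hinge at C; M_C is the redundant, and each span becomes simply supported.
End slopes at the hinge C, treating each span as simply supported:
  span AC: UDL 44.8: wL³/(24EI) = 640.3/EI
  span CE: point load 51.5 at a = 6.75: Pab(L + b)/(6LEI) = 162.9/EI
  span CE: point load 58 at a = 7.2: Pab(L + b)/(6LEI) = 150.3/EI
  relative rotation θ_0 = (640.3 + 313.3)/EI = 953.6/EI
A unit hogging moment at C produces rotation L₁/(3EI) + L₂/(3EI) = 5.333/EI.
Slope continuity at C: θ_0 = M_C·5.333/EI, so M_C = 953.6/5.333 = 178.8 kN·m (hogging).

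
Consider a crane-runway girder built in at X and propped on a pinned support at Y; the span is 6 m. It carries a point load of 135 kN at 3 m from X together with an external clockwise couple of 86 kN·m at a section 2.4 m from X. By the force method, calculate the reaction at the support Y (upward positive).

Choose R_Y as the redundant. The primary structure is the cantilever fixed at X.
Deflection at Y on the released cantilever, summing each load's contribution:
  point load 135 at a = 3: Pa²(3L − a)/(6EI) = 3038/EI
  clockwise couple 86 at a = 2.4: M₀a(2L − a)/(2EI) = 990.7/EI
  δ_0 = 4028/EI
Tip deflection under a unit load at Y: L³/(3EI) = 72/EI.
The prop prevents deflection at Y: R_Y = δ_0/δ_{YY} = 4028/72 = 55.95 kN.

R_Y = 55.95 kN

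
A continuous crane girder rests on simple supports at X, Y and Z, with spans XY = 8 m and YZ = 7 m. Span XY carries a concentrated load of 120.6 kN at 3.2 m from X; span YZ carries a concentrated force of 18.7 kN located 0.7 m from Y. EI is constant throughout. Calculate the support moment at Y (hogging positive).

Release continuity at Y by inserting a hinge; the redundant is the internal moment M_Y. The primary structure is two simply-supported spans XY and YZ.
End slopes at the hinge Y, treating each span as simply supported:
  span XY: point load 120.6 at a = 3.2: Pab(L + a)/(6LEI) = 432.2/EI
  span YZ: point load 18.7 at a = 0.7: Pab(L + b)/(6LEI) = 26.11/EI
  relative rotation θ_0 = (432.2 + 26.11)/EI = 458.3/EI
A unit hogging moment at Y produces rotation L₁/(3EI) + L₂/(3EI) = 5/EI.
Compatibility: M_Y·(L₁+L₂)/(3EI) = θ_0, giving M_Y = 91.67 kN·m (hogging).

M_Y = 91.67 kN·m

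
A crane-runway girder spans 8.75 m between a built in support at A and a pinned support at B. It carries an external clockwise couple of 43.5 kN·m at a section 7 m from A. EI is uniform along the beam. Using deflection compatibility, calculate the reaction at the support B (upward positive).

R_B = 7.159 kN

Take the reaction at B as the redundant and release it; the primary structure is a cantilever fixed at A.
Deflection at B on the released cantilever, summing each load's contribution:
  clockwise couple 43.5 at a = 7: M₀a(2L − a)/(2EI) = 1599/EI
Tip deflection under a unit load at B: L³/(3EI) = 223.3/EI.
The prop prevents deflection at B: R_B = δ_0/δ_{BB} = 1599/223.3 = 7.159 kN.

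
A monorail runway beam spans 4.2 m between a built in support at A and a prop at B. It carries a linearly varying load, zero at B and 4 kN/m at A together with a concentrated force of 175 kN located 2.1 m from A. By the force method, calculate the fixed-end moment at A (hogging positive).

M_A = 142.5 kN·m

Take the reaction at B as the redundant and release it; the primary structure is a cantilever fixed at A.
Deflection at B on the released cantilever, summing each load's contribution:
  triangular load, peak 4 at the fixed end: w₀L⁴/(30EI) = 41.49/EI
  point load 175 at a = 2.1: Pa²(3L − a)/(6EI) = 1351/EI
  δ_0 = 1392/EI
Tip deflection under a unit load at B: L³/(3EI) = 24.7/EI.
The prop prevents deflection at B: R_B = δ_0/δ_{BB} = 1392/24.7 = 56.37 kN.
Moment equilibrium about A: M_A = Σ(load moments about A) − R_B·L = 379.3 − 56.37×4.2 = 142.5 kN·m.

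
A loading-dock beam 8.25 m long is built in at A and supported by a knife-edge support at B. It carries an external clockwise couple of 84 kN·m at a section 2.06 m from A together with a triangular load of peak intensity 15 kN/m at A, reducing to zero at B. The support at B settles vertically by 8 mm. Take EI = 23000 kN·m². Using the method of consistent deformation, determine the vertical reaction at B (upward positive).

R_B = 18.07 kN

Choose R_B as the redundant. The primary structure is the cantilever fixed at A.
Free-end deflection of the primary structure under the applied loading (downward +):
  clockwise couple 84 at a = 2.06: M₀a(2L − a)/(2EI) = 1249/EI
  triangular load, peak 15 at the fixed end: w₀L⁴/(30EI) = 2316/EI
  δ_0 = 3566/EI
Flexibility coefficient — unit upward force at B: δ_{BB} = L³/(3EI) = 187.2/EI.
With EI = 23000 kN·m²: δ_0 = 0.15503 m and δ_{BB} = 0.008138 m/kN.
Compatibility — the beam at B must follow the support down by 0.008 m: δ_0 − R_B·δ_{BB} = 0.008, so R_B = (0.15503 − 0.008)/0.008138 = 18.07 kN.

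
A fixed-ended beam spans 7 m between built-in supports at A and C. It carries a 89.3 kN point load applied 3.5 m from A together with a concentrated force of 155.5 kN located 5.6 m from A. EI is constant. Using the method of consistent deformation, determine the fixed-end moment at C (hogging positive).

M_C = 217.5 kN·m

Take the two fixed-end moments M_A, M_C as redundants; the released structure is the simple span AC.
On the primary (simply-supported) span, the end slopes from the loading are:
  at A: point load 89.3 at a = 3.5: Pab(L + b)/(6LEI) = 273.5/EI
  at C: point load 89.3 at a = 3.5: Pab(L + a)/(6LEI) = 273.5/EI
  at A: point load 155.5 at a = 5.6: Pab(L + b)/(6LEI) = 243.8/EI
  at C: point load 155.5 at a = 5.6: Pab(L + a)/(6LEI) = 365.7/EI
  θ_A0 = 517.3/EI,  θ_C0 = 639.2/EI
Flexibility coefficients: a unit moment at one end gives L/(3EI) there and L/(6EI) at the far end, so f₁₁ = f₂₂ = 2.333/EI and f₁₂ = f₂₁ = 1.167/EI.
Compatibility — zero rotation at each built-in end:
  2.333 M_A + 1.167 M_C = 517.3
  1.167 M_A + 2.333 M_C = 639.2
Solving the pair gives M_A = 113 kN·m and M_C = 217.5 kN·m (hogging).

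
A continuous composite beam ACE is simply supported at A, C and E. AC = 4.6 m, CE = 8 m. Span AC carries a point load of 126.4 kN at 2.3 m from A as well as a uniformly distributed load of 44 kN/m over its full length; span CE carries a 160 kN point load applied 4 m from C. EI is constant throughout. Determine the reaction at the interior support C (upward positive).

Release continuity at C by inserting a hinge; the redundant is the internal moment M_C. The primary structure is two simply-supported spans AC and CE.
End slopes at the hinge C, treating each span as simply supported:
  span AC: point load 126.4 at a = 2.3: Pab(L + a)/(6LEI) = 167.2/EI
  span AC: UDL 44: wL³/(24EI) = 178.4/EI
  span CE: point load 160 at a = 4: Pab(L + b)/(6LEI) = 640/EI
  relative rotation θ_0 = (345.6 + 640)/EI = 985.6/EI
A unit hogging moment at C produces rotation L₁/(3EI) + L₂/(3EI) = 4.2/EI.
Slope continuity at C: θ_0 = M_C·4.2/EI, so M_C = 985.6/4.2 = 234.7 kN·m (hogging).
Span AC, ΣM about A with M_C applied at C: R_C^{AC}·4.6 = 756.2 + 234.7, so R_C^{AC} = 215.4 kN and R_A = 328.8 − 215.4 = 113.4 kN.
Span CE, ΣM about E: R_C^{CE}·8 = 640 + 234.7, so R_C^{CE} = 109.3 kN and R_E = 160 − 109.3 = 50.67 kN.
R_C = 215.4 + 109.3 = 324.7 kN.

R_C = 324.7 kN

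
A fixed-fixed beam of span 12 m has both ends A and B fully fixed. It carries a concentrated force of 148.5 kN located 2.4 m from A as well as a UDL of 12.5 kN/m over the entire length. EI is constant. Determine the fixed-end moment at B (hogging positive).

Release both end moments; the primary structure is a simply-supported span AB with redundants M_A and M_B.
End rotations of the released simple span under the applied load (×1/EI):
  at A: point load 148.5 at a = 2.4: Pab(L + b)/(6LEI) = 1026/EI
  at B: point load 148.5 at a = 2.4: Pab(L + a)/(6LEI) = 684.3/EI
  at A: UDL 12.5: wL³/(24EI) = 900/EI
  at B: UDL 12.5: wL³/(24EI) = 900/EI
  θ_A0 = 1926/EI,  θ_B0 = 1584/EI
Flexibility coefficients: a unit moment at one end gives L/(3EI) there and L/(6EI) at the far end, so f₁₁ = f₂₂ = 4/EI and f₁₂ = f₂₁ = 2/EI.
Compatibility — zero rotation at each built-in end:
  4 M_A + 2 M_B = 1926
  2 M_A + 4 M_B = 1584
Solving the pair gives M_A = 378.1 kN·m and M_B = 207 kN·m (hogging).

M_B = 207 kN·m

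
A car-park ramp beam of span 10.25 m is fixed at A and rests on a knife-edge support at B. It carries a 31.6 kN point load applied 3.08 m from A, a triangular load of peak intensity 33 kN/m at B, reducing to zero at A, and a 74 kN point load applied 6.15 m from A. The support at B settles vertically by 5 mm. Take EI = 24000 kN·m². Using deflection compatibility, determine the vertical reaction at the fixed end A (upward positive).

Release the roller at B. Primary structure: cantilever fixed at A.
Deflection at B on the released cantilever, summing each load's contribution:
  point load 31.6 at a = 3.08: Pa²(3L − a)/(6EI) = 1382/EI
  triangular load, peak 33 at the free end: 11w₀L⁴/(120EI) = 33390/EI
  point load 74 at a = 6.15: Pa²(3L − a)/(6EI) = 11475/EI
  δ_0 = 46248/EI
Tip deflection under a unit load at B: L³/(3EI) = 359/EI.
With EI = 24000 kN·m²: δ_0 = 1.927 m and δ_{BB} = 0.014957 m/kN.
Compatibility — the beam at B must follow the support down by 0.005 m: δ_0 − R_B·δ_{BB} = 0.005, so R_B = (1.927 − 0.005)/0.014957 = 128.5 kN.
Vertical equilibrium: R_A = ΣP − R_B = 274.7 − 128.5 = 146.2 kN.

R_A = 146.2 kN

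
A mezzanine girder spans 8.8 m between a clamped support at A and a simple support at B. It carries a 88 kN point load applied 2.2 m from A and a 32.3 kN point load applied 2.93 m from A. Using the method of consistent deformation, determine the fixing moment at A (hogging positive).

M_A = 179.7 kN·m

Take the reaction at B as the redundant and release it; the primary structure is a cantilever fixed at A.
Free-end deflection of the primary structure under the applied loading (downward +):
  point load 88 at a = 2.2: Pa²(3L − a)/(6EI) = 1718/EI
  point load 32.3 at a = 2.93: Pa²(3L − a)/(6EI) = 1085/EI
  δ_0 = 2803/EI
Flexibility coefficient — unit upward force at B: δ_{BB} = L³/(3EI) = 227.2/EI.
Compatibility at B: δ_0 − R_B·δ_{BB} = 0, so R_B = 2803/227.2 = 12.34 kN.
Moment equilibrium about A: M_A = Σ(load moments about A) − R_B·L = 288.2 − 12.34×8.8 = 179.7 kN·m.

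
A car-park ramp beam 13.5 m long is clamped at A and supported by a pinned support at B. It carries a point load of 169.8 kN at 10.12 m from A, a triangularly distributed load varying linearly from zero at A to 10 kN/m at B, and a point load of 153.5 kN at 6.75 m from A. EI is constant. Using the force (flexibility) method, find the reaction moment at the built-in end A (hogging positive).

M_A = 763.8 kN·m

Choose R_B as the redundant. The primary structure is the cantilever fixed at A.
Downward deflection at the released point B due to the loads:
  point load 169.8 at a = 10.12: Pa²(3L − a)/(6EI) = 88051/EI
  triangular load, peak 10 at the free end: 11w₀L⁴/(120EI) = 30447/EI
  point load 153.5 at a = 6.75: Pa²(3L − a)/(6EI) = 39340/EI
  δ_0 = 157839/EI
Flexibility coefficient — unit upward force at B: δ_{BB} = L³/(3EI) = 820.1/EI.
The prop prevents deflection at B: R_B = δ_0/δ_{BB} = 157839/820.1 = 192.5 kN.
Moment equilibrium about A: M_A = Σ(load moments about A) − R_B·L = 3362 − 192.5×13.5 = 763.8 kN·m.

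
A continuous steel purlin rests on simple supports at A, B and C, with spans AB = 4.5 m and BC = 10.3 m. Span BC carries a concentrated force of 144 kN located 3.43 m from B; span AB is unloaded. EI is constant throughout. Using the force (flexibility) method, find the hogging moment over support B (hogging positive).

M_B = 191.1 kN·m

Take M_B as the redundant. Released structure: two simple spans AB and BC with a hinge at B.
Discontinuity in slope at B on the released structure — sum the simple-span end rotations:
  span BC: point load 144 at a = 3.43: Pab(L + b)/(6LEI) = 942.7/EI
  relative rotation θ_0 = (0 + 942.7)/EI = 942.7/EI
A unit hogging moment at B produces rotation L₁/(3EI) + L₂/(3EI) = 4.933/EI.
Compatibility: M_B·(L₁+L₂)/(3EI) = θ_0, giving M_B = 191.1 kN·m (hogging).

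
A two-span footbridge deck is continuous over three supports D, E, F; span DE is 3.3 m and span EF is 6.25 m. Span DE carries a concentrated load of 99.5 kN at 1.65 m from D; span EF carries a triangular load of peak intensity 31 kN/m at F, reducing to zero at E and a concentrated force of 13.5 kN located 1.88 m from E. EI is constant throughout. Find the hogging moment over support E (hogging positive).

Take M_E as the redundant. Released structure: two simple spans DE and EF with a hinge at E.
End slopes at the hinge E, treating each span as simply supported:
  span DE: point load 99.5 at a = 1.65: Pab(L + a)/(6LEI) = 67.72/EI
  span EF: triangular load, peak 31: 7w₀L³/(360EI) = 147.2/EI
  span EF: point load 13.5 at a = 1.88: Pab(L + b)/(6LEI) = 31.41/EI
  relative rotation θ_0 = (67.72 + 178.6)/EI = 246.3/EI
A unit hogging moment at E produces rotation L₁/(3EI) + L₂/(3EI) = 3.183/EI.
Slope continuity at E: θ_0 = M_E·3.183/EI, so M_E = 246.3/3.183 = 77.37 kN·m (hogging).

M_E = 77.37 kN·m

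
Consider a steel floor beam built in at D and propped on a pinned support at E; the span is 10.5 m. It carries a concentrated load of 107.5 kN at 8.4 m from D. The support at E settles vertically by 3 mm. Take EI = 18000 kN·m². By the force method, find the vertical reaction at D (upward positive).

Take the reaction at E as the redundant and release it; the primary structure is a cantilever fixed at D.
Free-end deflection of the primary structure under the applied loading (downward +):
  point load 107.5 at a = 8.4: Pa²(3L − a)/(6EI) = 29203/EI
Tip deflection under a unit load at E: L³/(3EI) = 385.9/EI.
With EI = 18000 kN·m²: δ_0 = 1.6224 m and δ_{EE} = 0.021438 m/kN.
Compatibility — the beam at E must follow the support down by 0.003 m: δ_0 − R_E·δ_{EE} = 0.003, so R_E = (1.6224 − 0.003)/0.021438 = 75.54 kN.
Vertical equilibrium: R_D = ΣP − R_E = 107.5 − 75.54 = 31.96 kN.

R_D = 31.96 kN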